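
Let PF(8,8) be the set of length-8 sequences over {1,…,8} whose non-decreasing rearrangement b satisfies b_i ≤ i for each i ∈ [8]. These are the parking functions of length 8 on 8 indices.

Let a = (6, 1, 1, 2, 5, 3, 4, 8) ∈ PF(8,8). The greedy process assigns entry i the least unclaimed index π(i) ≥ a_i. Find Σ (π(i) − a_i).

Σπ = 8·9/2 = 36 (π permutes [8]); Σa = 6+1+1+2+5+3+4+8 = 30; disp = 36−30 = 6.

6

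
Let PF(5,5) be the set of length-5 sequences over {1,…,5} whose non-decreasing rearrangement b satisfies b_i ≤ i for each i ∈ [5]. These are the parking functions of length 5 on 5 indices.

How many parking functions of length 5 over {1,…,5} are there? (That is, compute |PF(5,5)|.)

1296

Count = 1·6^4 = 1×1296 = 1296 [KW]
One tuple (5,1,3,2,1) → sorted (1,1,2,3,5): b_i ≤ i ∀i, a PF.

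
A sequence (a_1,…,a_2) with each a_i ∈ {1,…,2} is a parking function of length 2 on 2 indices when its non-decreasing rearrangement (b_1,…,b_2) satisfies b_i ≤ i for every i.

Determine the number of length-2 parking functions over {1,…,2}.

3

|PF(2,2)| = (3−2)·3^(2−1) = 1 · 3 = 3 (Konheim–Weiss)
Check (1,2) → sorted (1,2): b_i ≤ i ∀i, a PF.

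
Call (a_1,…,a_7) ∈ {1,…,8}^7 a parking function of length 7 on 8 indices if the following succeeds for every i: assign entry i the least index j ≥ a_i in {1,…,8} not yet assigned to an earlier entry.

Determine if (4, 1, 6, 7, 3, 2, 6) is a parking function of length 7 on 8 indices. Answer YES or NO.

Order a: b = (1, 2, 3, 4, 6, 6, 7).
  b_1=1 ≤ 2
  b_2=2 ≤ 3
  b_3=3 ≤ 4
  b_4=4 ≤ 5
  b_5=6 ≤ 6
  b_6=6 ≤ 7
  b_7=7 ≤ 8
All bounds hold ⇒ YES

YES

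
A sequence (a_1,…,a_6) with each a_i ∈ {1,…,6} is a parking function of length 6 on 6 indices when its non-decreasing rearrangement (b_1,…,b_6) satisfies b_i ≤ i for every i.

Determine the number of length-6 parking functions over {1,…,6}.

16807

|PF| = 1·7^5 = 1·16807 = 16807 (Pollak)
One tuple (3,1,5,2,6,4) → sorted (1,2,3,4,5,6): b_i ≤ i ∀i, a PF.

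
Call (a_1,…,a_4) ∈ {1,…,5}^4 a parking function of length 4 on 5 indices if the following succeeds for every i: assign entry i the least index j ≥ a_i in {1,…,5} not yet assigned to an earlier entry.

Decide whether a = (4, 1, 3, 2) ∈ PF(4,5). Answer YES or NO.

Order a: b = (1, 2, 3, 4).
  b_1=1 ≤ 2
  b_2=2 ≤ 3
  b_3=3 ≤ 4
  b_4=4 ≤ 5
All bounds hold ⇒ YES

YES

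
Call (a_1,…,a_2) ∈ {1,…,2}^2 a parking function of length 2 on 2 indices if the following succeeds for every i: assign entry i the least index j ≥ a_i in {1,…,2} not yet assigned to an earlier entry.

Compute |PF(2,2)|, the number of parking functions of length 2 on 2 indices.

Count = 1·3^1 = 1×3 = 3 [KW]
One tuple (1,2) → sorted (1,2): b_i ≤ i ∀i, a PF.

3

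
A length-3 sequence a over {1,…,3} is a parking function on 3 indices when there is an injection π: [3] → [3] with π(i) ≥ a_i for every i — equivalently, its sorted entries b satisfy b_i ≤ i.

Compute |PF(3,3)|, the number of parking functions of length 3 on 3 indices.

|PF| = (3−3+1)·(3+1)^(3−1) = 1×16 = 16 [KW]
Check (1,1,2) → sorted (1,1,2): b_i ≤ i ∀i, a PF.

16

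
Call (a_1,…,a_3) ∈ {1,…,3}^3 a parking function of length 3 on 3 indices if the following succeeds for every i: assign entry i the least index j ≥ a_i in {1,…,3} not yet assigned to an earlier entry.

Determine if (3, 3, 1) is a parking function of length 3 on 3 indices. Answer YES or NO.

NO

Rearranged: b = (1, 3, 3).
  b_1=1 ≤ 1
  b_2=3 > 2
  fails at i=2 ⇒ NO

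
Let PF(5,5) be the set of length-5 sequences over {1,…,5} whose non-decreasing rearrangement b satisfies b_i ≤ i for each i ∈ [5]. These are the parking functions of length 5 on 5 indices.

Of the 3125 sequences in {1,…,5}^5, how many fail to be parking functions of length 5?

1829

Count = (5+1−5)·(5+1)^{5−1} = 1 · 1296 = 1296
E.g. (5,2,5,3,4) → sorted (2,3,4,5,5): b_1=2>1, not a PF.
5^5 − 1296 = 3125 − 1296 = 1829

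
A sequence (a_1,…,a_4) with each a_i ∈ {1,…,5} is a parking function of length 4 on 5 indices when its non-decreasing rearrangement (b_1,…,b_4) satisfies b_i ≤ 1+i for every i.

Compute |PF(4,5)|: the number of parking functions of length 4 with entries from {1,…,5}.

#PF = 2·6^3 = 2 · 216 = 432 (Konheim–Weiss)
Check (2,1,4,2) → sorted (1,2,2,4): b_i ≤ 1+i ∀i, a PF.

432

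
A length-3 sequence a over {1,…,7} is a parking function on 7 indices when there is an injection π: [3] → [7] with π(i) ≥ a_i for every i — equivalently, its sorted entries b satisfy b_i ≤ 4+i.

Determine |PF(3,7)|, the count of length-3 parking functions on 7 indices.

320

|PF| = (7+1−3)·(7+1)^{3−1} = 5 · 64 = 320 (Pollak)
E.g. (4,1,1) → sorted (1,1,4): b_i ≤ 4+i ∀i, a PF.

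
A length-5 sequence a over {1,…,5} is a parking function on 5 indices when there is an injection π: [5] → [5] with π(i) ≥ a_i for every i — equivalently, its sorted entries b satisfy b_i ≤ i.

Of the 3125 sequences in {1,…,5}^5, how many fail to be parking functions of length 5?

1829

|PF| = (5−5+1)·(5+1)^(5−1) = 1·1296 = 1296 [KW]
One tuple (4,3,2,4,5) → sorted (2,3,4,4,5): b_1=2>1, not a PF.
So 3125 − 1296 = 1829 fail.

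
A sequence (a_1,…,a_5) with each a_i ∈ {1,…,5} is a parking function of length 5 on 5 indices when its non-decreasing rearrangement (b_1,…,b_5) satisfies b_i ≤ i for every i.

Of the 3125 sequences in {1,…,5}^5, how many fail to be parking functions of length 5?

|PF| = (6−5)·6^(5−1) = 1×1296 = 1296 [KW]
Check (4,4,5,1,4) → sorted (1,4,4,4,5): b_2=4>2, not a PF.
Total 3125; non-PF = 3125−1296 = 1829

1829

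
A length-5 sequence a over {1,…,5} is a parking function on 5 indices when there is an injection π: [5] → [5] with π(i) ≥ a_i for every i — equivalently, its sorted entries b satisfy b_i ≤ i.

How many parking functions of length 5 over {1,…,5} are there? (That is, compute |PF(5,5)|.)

#PF = (5+1−5)·(5+1)^{5−1} = 1·1296 = 1296 [KW]
One tuple (5,1,1,3,1) → sorted (1,1,1,3,5): b_i ≤ i ∀i, a PF.

1296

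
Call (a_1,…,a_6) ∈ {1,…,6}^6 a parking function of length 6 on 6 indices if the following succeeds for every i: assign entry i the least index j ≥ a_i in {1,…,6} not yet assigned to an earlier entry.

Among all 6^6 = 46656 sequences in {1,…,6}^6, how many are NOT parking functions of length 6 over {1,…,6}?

|PF| = (6−6+1)·(6+1)^(6−1) = 1·16807 = 16807 (Konheim–Weiss)
Example (2,4,4,6,4,6) → sorted (2,4,4,4,6,6): b_1=2>1, not a PF.
So 46656 − 16807 = 29849 fail.

29849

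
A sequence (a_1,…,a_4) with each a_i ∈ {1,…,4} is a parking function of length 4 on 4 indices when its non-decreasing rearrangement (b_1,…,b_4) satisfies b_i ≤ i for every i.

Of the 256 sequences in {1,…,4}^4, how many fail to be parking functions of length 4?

Count = 1·5^3 = 1·125 = 125 (Pollak)
One tuple (3,3,4,4) → sorted (3,3,4,4): b_1=3>1, not a PF.
4^4 − 125 = 256 − 125 = 131

131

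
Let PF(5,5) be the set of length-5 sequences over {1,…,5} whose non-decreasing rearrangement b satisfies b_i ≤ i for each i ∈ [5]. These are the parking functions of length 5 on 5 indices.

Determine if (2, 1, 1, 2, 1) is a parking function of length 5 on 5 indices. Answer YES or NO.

Order a: b = (1, 1, 1, 2, 2).
  b_1=1 ≤ 1
  b_2=1 ≤ 2
  b_3=1 ≤ 3
  b_4=2 ≤ 4
  b_5=2 ≤ 5
All bounds hold ⇒ YES

YES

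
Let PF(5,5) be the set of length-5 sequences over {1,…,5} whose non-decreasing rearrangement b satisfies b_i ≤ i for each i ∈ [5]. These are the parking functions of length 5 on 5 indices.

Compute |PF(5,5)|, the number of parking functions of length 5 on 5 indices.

Count = (5+1−5)·(5+1)^{5−1} = 1·1296 = 1296 (Konheim–Weiss)
Check (5,1,1,1,3) → sorted (1,1,1,3,5): b_i ≤ i ∀i, a PF.

1296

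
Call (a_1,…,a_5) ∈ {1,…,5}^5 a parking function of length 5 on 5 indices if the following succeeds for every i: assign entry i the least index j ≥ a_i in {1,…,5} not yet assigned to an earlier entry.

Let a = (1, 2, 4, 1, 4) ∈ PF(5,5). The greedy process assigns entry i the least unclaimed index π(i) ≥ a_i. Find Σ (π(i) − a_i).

3

Σπ = 5·6/2 = 15 (π permutes [5]); Σa = 1+2+4+1+4 = 12; disp = 15−12 = 3.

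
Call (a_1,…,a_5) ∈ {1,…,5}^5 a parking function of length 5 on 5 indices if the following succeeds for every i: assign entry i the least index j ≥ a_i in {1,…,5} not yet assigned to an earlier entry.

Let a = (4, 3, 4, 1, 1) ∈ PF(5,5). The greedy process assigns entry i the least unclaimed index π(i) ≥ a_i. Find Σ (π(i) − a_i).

Σπ = 15 ({1..5} each once); Σa = 4+3+4+1+1 = 13; disp = 15−13 = 2.

2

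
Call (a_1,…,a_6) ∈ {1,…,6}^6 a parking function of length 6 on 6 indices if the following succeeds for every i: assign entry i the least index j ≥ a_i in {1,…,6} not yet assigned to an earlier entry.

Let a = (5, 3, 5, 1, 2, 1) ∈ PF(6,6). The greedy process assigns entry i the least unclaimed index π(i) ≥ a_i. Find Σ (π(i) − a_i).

Σπ = 21 ({1..6} each once); Σa = 5+3+5+1+2+1 = 17; disp = 21−17 = 4.

4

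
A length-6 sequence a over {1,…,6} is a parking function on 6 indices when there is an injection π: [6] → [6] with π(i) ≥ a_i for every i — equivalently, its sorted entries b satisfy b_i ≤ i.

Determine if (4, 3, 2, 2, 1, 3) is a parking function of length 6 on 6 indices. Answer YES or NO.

YES

Rearranged: b = (1, 2, 2, 3, 3, 4).
  b_1=1 ≤ 1
  b_2=2 ≤ 2
  b_3=2 ≤ 3
  b_4=3 ≤ 4
  b_5=3 ≤ 5
  b_6=4 ≤ 6
All bounds hold ⇒ YES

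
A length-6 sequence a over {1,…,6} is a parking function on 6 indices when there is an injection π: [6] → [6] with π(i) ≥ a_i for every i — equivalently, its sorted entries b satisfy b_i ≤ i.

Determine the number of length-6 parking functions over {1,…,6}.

|PF| = (7−6)·7^(6−1) = 1·16807 = 16807 [KW]
E.g. (1,3,1,3,2,6) → sorted (1,1,2,3,3,6): b_i ≤ i ∀i, a PF.

16807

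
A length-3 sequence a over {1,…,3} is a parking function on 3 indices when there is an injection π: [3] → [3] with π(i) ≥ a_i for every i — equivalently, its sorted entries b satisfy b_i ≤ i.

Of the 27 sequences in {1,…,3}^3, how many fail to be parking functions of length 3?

11

|PF(3,3)| = 1·4^2 = 1×16 = 16 (Konheim–Weiss)
One tuple (3,3,2) → sorted (2,3,3): b_1=2>1, not a PF.
So 27 − 16 = 11 fail.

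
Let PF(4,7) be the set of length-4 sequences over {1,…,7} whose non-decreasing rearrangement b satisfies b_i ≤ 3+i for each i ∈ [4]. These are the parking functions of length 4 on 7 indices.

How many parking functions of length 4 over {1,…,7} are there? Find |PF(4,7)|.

2048

|PF| = (8−4)·8^(4−1) = 4×512 = 2048 (Konheim–Weiss)
Check (6,4,7,5) → sorted (4,5,6,7): b_i ≤ 3+i ∀i, a PF.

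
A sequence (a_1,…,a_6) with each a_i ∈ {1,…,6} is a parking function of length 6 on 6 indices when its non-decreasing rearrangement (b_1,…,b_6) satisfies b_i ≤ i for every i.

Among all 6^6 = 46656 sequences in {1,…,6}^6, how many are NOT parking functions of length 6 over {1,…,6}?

Count = (6−6+1)·(6+1)^(6−1) = 1 · 16807 = 16807
One tuple (4,1,2,5,4,5) → sorted (1,2,4,4,5,5): b_3=4>3, not a PF.
6^6 − 16807 = 46656 − 16807 = 29849

29849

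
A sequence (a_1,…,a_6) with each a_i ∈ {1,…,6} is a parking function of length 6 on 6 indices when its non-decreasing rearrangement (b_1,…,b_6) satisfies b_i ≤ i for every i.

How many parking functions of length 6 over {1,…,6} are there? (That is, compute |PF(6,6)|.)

16807

Count = 1·7^5 = 1 · 16807 = 16807 (Konheim–Weiss)
One tuple (1,5,3,1,6,3) → sorted (1,1,3,3,5,6): b_i ≤ i ∀i, a PF.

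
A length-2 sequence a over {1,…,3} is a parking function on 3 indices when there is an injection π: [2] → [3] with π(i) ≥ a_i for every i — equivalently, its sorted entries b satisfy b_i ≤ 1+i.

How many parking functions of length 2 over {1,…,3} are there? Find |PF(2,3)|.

Count = (4−2)·4^(2−1) = 2·4 = 8 (Pollak)
Example (1,3) → sorted (1,3): b_i ≤ 1+i ∀i, a PF.

8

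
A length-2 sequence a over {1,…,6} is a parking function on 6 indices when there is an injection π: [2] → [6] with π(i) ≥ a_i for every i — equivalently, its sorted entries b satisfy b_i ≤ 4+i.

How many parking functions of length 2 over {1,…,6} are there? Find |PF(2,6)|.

|PF| = 5·7^1 = 5×7 = 35 (Pollak)
Example (2,2) → sorted (2,2): b_i ≤ 4+i ∀i, a PF.

35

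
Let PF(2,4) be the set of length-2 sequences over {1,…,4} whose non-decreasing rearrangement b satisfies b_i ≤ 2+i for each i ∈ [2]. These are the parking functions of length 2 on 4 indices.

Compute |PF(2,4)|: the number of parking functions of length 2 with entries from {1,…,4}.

15

Count = (4+1−2)·(4+1)^{2−1} = 3×5 = 15
One tuple (1,3) → sorted (1,3): b_i ≤ 2+i ∀i, a PF.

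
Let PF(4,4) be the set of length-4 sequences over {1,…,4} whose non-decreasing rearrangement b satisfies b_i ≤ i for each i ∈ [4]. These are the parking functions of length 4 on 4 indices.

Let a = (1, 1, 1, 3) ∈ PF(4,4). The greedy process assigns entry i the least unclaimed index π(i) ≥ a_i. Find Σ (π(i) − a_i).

4

Σπ = 4·5/2 = 10 (π permutes [4]); Σa = 1+1+1+3 = 6; disp = 10−6 = 4.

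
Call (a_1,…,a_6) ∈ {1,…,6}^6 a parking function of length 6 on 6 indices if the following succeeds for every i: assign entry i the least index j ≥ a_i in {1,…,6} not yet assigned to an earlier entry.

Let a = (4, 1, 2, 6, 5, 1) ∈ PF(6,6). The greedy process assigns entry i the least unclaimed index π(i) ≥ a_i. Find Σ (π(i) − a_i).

2

Σπ = 6·7/2 = 21 (π permutes [6]); Σa = 4+1+2+6+5+1 = 19; disp = 21−19 = 2.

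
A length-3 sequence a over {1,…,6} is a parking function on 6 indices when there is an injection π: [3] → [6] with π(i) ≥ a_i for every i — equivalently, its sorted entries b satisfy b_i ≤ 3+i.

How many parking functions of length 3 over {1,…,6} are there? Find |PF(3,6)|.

196

|PF(3,6)| = (7−3)·7^(3−1) = 4·49 = 196 (Pollak)
Example (4,6,3) → sorted (3,4,6): b_i ≤ 3+i ∀i, a PF.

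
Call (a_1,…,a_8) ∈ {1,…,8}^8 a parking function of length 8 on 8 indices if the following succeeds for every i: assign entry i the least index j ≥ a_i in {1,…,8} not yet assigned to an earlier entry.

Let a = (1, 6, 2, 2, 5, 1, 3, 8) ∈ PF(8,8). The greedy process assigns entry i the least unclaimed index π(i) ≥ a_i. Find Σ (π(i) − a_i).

8

Σπ = 8·9/2 = 36 (π permutes [8]); Σa = 1+6+2+2+5+1+3+8 = 28; disp = 36−28 = 8.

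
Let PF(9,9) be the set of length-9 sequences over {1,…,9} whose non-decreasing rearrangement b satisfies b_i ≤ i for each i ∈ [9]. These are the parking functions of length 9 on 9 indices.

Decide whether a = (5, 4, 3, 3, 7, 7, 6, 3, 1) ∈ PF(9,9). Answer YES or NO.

Sorted: b = (1, 3, 3, 3, 4, 5, 6, 7, 7).
  b_1=1 ≤ 1
  b_2=3 > 2
  fails at i=2 ⇒ NO

NO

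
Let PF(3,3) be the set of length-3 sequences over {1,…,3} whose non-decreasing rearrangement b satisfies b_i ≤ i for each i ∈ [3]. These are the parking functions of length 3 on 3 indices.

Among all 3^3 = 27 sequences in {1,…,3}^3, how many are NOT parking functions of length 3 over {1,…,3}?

11

|PF| = (3+1−3)·(3+1)^{3−1} = 1·16 = 16
One tuple (3,3,1) → sorted (1,3,3): b_2=3>2, not a PF.
So 27 − 16 = 11 fail.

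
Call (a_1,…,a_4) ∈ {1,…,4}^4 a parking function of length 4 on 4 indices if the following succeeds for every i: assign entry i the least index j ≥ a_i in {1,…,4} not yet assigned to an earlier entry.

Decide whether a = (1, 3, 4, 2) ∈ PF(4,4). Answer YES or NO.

Sorted: b = (1, 2, 3, 4).
  b_1=1 ≤ 1
  b_2=2 ≤ 2
  b_3=3 ≤ 3
  b_4=4 ≤ 4
All bounds hold ⇒ YES

YES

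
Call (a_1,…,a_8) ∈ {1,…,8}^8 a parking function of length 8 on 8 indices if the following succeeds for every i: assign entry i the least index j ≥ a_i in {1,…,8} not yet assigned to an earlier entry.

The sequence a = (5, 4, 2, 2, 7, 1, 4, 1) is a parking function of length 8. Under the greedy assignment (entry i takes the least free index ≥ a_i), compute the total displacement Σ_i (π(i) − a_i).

10

Σπ(i) = 1+…+8 = 36; Σa = 5+4+2+2+7+1+4+1 = 26; disp = 36−26 = 10.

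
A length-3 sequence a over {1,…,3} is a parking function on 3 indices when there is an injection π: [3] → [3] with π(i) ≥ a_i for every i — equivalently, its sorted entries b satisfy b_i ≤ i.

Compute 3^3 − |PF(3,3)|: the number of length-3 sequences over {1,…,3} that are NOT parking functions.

11

Count = 1·4^2 = 1×16 = 16 (Pollak)
Check (3,3,3) → sorted (3,3,3): b_1=3>1, not a PF.
Total 27; non-PF = 27−16 = 11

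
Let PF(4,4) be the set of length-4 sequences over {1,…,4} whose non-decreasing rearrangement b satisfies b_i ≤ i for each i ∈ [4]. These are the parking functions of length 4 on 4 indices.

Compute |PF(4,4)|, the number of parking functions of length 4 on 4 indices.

125

#PF = (4−4+1)·(4+1)^(4−1) = 1·125 = 125 (Konheim–Weiss)
Example (3,1,4,1) → sorted (1,1,3,4): b_i ≤ i ∀i, a PF.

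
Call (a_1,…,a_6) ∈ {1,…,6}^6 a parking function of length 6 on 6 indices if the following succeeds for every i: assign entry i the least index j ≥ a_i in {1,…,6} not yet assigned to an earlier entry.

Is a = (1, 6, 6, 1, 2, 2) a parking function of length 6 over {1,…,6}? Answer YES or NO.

Sorted: b = (1, 1, 2, 2, 6, 6).
  b_1=1 ≤ 1
  b_2=1 ≤ 2
  b_3=2 ≤ 3
  b_4=2 ≤ 4
  b_5=6 > 5
  fails at i=5 ⇒ NO

NO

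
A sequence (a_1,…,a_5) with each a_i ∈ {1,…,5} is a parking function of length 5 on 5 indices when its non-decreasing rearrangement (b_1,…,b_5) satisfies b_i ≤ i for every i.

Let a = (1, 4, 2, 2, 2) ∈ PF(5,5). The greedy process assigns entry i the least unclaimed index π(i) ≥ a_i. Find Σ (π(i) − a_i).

Σπ = 5·6/2 = 15 (π permutes [5]); Σa = 1+4+2+2+2 = 11; disp = 15−11 = 4.

4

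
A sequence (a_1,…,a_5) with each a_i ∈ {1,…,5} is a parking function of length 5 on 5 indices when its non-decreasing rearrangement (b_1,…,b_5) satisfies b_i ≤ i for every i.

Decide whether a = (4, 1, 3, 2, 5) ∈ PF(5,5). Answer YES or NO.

Sorted: b = (1, 2, 3, 4, 5).
  b_1=1 ≤ 1
  b_2=2 ≤ 2
  b_3=3 ≤ 3
  b_4=4 ≤ 4
  b_5=5 ≤ 5
All bounds hold ⇒ YES

YES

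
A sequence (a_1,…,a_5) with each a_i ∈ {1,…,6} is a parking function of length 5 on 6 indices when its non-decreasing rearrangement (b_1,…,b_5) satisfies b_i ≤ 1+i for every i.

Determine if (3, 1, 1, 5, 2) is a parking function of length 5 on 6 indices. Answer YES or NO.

Rearranged: b = (1, 1, 2, 3, 5).
  b_1=1 ≤ 2
  b_2=1 ≤ 3
  b_3=2 ≤ 4
  b_4=3 ≤ 5
  b_5=5 ≤ 6
All bounds hold ⇒ YES

YES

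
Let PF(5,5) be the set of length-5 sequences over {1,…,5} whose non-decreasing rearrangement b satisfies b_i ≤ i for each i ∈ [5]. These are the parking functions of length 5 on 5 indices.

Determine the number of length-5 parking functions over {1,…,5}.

|PF| = (5+1−5)·(5+1)^{5−1} = 1 · 1296 = 1296 [KW]
One tuple (2,1,2,1,4) → sorted (1,1,2,2,4): b_i ≤ i ∀i, a PF.

1296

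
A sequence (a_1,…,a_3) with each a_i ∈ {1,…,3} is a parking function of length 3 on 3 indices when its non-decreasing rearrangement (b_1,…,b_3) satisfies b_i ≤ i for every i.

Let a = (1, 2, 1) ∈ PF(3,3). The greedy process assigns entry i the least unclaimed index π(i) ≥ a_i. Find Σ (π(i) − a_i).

2

Σπ = 3·4/2 = 6 (π permutes [3]); Σa = 1+2+1 = 4; disp = 6−4 = 2.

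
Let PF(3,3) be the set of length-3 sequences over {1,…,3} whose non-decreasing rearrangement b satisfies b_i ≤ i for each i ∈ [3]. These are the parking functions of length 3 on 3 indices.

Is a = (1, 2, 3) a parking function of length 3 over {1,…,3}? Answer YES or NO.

Rearranged: b = (1, 2, 3).
  b_1=1 ≤ 1
  b_2=2 ≤ 2
  b_3=3 ≤ 3
All bounds hold ⇒ YES

YES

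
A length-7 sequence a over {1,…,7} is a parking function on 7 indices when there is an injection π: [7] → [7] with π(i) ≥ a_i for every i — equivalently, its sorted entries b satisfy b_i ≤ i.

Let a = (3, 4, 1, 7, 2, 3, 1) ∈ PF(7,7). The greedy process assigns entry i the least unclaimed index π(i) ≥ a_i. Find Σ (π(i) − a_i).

7

Σπ = 7·8/2 = 28 (π permutes [7]); Σa = 3+4+1+7+2+3+1 = 21; disp = 28−21 = 7.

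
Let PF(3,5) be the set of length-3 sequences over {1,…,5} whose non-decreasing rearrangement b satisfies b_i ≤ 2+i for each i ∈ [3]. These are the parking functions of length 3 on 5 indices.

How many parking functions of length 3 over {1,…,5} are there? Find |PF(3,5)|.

#PF = (5−3+1)·(5+1)^(3−1) = 3 · 36 = 108
Example (1,4,1) → sorted (1,1,4): b_i ≤ 2+i ∀i, a PF.

108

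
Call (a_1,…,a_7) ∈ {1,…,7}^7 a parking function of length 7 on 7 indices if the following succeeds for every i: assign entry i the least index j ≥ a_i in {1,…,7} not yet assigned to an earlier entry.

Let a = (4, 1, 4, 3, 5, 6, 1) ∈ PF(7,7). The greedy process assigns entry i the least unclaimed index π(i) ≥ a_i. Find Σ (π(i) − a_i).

4

Σπ = 7·8/2 = 28 (π permutes [7]); Σa = 4+1+4+3+5+6+1 = 24; disp = 28−24 = 4.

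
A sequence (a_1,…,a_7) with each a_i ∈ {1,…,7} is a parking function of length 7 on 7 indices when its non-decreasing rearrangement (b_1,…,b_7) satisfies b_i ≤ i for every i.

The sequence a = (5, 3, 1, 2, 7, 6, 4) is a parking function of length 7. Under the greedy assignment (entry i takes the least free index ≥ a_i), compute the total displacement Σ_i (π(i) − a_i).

Σπ(i) = 1+…+7 = 28; Σa = 5+3+1+2+7+6+4 = 28; disp = 28−28 = 0.

0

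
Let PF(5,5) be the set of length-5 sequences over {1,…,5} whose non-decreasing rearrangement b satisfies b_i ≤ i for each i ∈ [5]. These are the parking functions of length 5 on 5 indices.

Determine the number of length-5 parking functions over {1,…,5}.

#PF = (5+1−5)·(5+1)^{5−1} = 1×1296 = 1296 [KW]
E.g. (1,5,2,2,2) → sorted (1,2,2,2,5): b_i ≤ i ∀i, a PF.

1296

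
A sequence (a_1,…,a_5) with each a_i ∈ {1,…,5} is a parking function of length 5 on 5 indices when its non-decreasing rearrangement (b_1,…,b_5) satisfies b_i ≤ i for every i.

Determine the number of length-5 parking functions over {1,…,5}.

#PF = (6−5)·6^(5−1) = 1 · 1296 = 1296
E.g. (4,4,2,1,2) → sorted (1,2,2,4,4): b_i ≤ i ∀i, a PF.

1296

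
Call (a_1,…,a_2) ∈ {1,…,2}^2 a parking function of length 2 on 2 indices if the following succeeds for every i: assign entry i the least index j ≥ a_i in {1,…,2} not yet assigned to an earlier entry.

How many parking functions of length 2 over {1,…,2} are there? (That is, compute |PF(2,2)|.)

3

|PF| = (2−2+1)·(2+1)^(2−1) = 1·3 = 3 (Konheim–Weiss)
Example (2,1) → sorted (1,2): b_i ≤ i ∀i, a PF.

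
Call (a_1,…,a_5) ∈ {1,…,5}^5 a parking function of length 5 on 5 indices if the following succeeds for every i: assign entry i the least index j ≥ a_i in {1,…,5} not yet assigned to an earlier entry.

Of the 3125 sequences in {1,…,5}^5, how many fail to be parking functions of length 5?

|PF(5,5)| = (5−5+1)·(5+1)^(5−1) = 1 · 1296 = 1296 [KW]
E.g. (4,4,5,5,1) → sorted (1,4,4,5,5): b_2=4>2, not a PF.
Total 3125; non-PF = 3125−1296 = 1829

1829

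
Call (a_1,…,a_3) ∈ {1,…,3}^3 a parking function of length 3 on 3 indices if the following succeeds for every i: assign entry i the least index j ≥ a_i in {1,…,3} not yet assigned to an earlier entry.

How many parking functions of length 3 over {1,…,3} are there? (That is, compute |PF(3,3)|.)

16

|PF| = 1·4^2 = 1 · 16 = 16 (Pollak)
Example (1,3,2) → sorted (1,2,3): b_i ≤ i ∀i, a PF.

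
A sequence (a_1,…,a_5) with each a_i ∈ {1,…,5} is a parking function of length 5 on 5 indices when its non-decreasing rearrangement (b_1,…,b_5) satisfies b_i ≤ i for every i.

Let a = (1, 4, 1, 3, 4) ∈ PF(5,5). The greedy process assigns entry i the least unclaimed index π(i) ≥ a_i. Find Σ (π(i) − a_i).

2

Σπ = 5·6/2 = 15 (π permutes [5]); Σa = 1+4+1+3+4 = 13; disp = 15−13 = 2.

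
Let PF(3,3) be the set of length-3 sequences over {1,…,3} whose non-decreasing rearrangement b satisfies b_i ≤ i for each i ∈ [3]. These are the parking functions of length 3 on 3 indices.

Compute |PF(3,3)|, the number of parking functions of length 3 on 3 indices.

16

|PF(3,3)| = (3−3+1)·(3+1)^(3−1) = 1·16 = 16 [KW]
Check (1,1,1) → sorted (1,1,1): b_i ≤ i ∀i, a PF.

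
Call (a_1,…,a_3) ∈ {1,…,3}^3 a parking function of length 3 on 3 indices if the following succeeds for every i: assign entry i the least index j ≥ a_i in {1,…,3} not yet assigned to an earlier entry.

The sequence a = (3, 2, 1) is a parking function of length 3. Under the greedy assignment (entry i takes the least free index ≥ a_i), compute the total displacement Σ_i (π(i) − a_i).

0

Σπ = 6 ({1..3} each once); Σa = 3+2+1 = 6; disp = 6−6 = 0.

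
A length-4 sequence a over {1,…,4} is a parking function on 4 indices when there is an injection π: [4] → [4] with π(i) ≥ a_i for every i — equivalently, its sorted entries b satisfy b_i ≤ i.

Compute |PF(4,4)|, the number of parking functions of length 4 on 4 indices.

|PF(4,4)| = (5−4)·5^(4−1) = 1 · 125 = 125 [KW]
E.g. (2,2,4,1) → sorted (1,2,2,4): b_i ≤ i ∀i, a PF.

125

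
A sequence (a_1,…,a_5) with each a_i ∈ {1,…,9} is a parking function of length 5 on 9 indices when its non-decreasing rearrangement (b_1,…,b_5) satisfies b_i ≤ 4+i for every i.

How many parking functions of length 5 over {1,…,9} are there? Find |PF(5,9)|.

#PF = (10−5)·10^(5−1) = 5 · 10000 = 50000 (Konheim–Weiss)
Example (1,4,4,3,2) → sorted (1,2,3,4,4): b_i ≤ 4+i ∀i, a PF.

50000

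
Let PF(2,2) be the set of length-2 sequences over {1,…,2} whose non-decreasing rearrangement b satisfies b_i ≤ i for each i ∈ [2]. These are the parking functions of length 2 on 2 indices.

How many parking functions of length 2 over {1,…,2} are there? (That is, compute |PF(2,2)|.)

|PF(2,2)| = (2+1−2)·(2+1)^{2−1} = 1 · 3 = 3 (Pollak)
Check (2,1) → sorted (1,2): b_i ≤ i ∀i, a PF.

3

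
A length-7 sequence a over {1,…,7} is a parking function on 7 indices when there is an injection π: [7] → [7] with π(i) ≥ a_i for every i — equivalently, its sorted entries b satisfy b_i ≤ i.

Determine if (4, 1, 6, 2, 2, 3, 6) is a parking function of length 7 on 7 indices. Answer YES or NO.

Rearranged: b = (1, 2, 2, 3, 4, 6, 6).
  b_1=1 ≤ 1
  b_2=2 ≤ 2
  b_3=2 ≤ 3
  b_4=3 ≤ 4
  b_5=4 ≤ 5
  b_6=6 ≤ 6
  b_7=6 ≤ 7
All bounds hold ⇒ YES

YES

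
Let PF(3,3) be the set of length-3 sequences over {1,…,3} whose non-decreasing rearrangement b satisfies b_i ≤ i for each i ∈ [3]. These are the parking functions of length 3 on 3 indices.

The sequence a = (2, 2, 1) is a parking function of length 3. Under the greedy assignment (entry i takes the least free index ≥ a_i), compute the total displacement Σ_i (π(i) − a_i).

Σπ(i) = 1+…+3 = 6; Σa = 2+2+1 = 5; disp = 6−5 = 1.

1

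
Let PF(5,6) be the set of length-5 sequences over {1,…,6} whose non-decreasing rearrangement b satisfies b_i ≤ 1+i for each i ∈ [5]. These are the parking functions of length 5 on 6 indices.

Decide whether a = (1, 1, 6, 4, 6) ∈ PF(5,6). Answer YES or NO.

Sorted: b = (1, 1, 4, 6, 6).
  b_1=1 ≤ 2
  b_2=1 ≤ 3
  b_3=4 ≤ 4
  b_4=6 > 5
  fails at i=4 ⇒ NO

NO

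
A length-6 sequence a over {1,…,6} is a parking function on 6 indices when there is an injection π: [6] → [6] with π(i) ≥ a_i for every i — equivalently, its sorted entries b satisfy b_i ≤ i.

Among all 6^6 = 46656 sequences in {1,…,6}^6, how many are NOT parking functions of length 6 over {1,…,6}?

29849

Count = 1·7^5 = 1×16807 = 16807 [KW]
Example (5,3,6,1,5,5) → sorted (1,3,5,5,5,6): b_2=3>2, not a PF.
Total 46656; non-PF = 46656−16807 = 29849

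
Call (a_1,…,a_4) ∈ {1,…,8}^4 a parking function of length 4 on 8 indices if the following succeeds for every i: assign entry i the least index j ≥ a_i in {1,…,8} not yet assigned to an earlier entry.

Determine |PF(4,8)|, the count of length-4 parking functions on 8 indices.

Count = 5·9^3 = 5·729 = 3645 (Konheim–Weiss)
Example (1,6,1,5) → sorted (1,1,5,6): b_i ≤ 4+i ∀i, a PF.

3645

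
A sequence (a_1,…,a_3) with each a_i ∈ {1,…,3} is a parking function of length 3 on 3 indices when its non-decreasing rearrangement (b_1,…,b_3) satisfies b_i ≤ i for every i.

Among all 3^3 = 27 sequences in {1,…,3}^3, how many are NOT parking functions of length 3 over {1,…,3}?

11

|PF| = 1·4^2 = 1×16 = 16
E.g. (3,1,3) → sorted (1,3,3): b_2=3>2, not a PF.
Total 27; non-PF = 27−16 = 11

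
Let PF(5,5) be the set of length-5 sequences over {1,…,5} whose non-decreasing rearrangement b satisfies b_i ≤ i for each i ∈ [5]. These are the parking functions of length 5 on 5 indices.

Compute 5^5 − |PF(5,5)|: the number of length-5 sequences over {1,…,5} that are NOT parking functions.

1829

|PF| = 1·6^4 = 1 · 1296 = 1296 [KW]
Example (4,5,3,2,3) → sorted (2,3,3,4,5): b_1=2>1, not a PF.
5^5 − 1296 = 3125 − 1296 = 1829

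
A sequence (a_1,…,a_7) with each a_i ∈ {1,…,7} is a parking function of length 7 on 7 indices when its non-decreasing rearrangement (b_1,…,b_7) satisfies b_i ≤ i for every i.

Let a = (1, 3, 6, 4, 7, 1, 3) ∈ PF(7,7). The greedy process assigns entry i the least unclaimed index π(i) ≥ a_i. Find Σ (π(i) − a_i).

3

Σπ = 7·8/2 = 28 (π permutes [7]); Σa = 1+3+6+4+7+1+3 = 25; disp = 28−25 = 3.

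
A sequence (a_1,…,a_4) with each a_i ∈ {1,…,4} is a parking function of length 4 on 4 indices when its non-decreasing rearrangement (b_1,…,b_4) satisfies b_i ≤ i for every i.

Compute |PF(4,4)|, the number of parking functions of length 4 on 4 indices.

|PF(4,4)| = (4+1−4)·(4+1)^{4−1} = 1 · 125 = 125
Example (2,4,2,1) → sorted (1,2,2,4): b_i ≤ i ∀i, a PF.

125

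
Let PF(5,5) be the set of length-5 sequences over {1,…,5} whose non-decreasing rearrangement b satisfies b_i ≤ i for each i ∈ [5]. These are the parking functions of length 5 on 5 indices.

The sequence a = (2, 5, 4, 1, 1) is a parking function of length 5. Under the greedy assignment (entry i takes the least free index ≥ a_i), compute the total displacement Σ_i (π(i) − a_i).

2

Σπ = 5·6/2 = 15 (π permutes [5]); Σa = 2+5+4+1+1 = 13; disp = 15−13 = 2.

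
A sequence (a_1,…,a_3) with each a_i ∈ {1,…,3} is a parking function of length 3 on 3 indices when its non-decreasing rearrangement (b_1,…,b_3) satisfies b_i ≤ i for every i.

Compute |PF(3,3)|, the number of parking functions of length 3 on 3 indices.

16

#PF = (3+1−3)·(3+1)^{3−1} = 1×16 = 16 (Konheim–Weiss)
Check (3,1,2) → sorted (1,2,3): b_i ≤ i ∀i, a PF.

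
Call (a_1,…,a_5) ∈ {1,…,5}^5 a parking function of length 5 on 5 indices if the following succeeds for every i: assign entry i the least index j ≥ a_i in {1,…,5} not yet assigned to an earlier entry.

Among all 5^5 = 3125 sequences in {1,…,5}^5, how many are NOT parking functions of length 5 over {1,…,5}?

Count = (5+1−5)·(5+1)^{5−1} = 1×1296 = 1296 (Konheim–Weiss)
E.g. (4,4,4,3,4) → sorted (3,4,4,4,4): b_1=3>1, not a PF.
Total 3125; non-PF = 3125−1296 = 1829

1829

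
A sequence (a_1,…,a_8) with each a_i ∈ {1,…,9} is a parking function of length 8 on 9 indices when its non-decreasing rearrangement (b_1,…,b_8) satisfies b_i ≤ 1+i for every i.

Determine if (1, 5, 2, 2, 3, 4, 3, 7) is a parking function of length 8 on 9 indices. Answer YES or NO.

YES

Rearranged: b = (1, 2, 2, 3, 3, 4, 5, 7).
  b_1=1 ≤ 2
  b_2=2 ≤ 3
  b_3=2 ≤ 4
  b_4=3 ≤ 5
  b_5=3 ≤ 6
  b_6=4 ≤ 7
  b_7=5 ≤ 8
  b_8=7 ≤ 9
All bounds hold ⇒ YES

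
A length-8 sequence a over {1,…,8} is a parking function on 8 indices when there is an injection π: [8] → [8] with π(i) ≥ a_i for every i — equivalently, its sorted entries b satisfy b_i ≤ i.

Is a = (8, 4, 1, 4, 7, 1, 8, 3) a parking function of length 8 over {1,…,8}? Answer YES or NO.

Sorted: b = (1, 1, 3, 4, 4, 7, 8, 8).
  b_1=1 ≤ 1
  b_2=1 ≤ 2
  b_3=3 ≤ 3
  b_4=4 ≤ 4
  b_5=4 ≤ 5
  b_6=7 > 6
  fails at i=6 ⇒ NO

NO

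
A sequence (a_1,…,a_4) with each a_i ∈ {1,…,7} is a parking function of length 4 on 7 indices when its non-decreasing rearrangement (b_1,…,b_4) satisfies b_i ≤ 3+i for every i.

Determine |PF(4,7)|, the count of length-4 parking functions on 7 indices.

2048

|PF| = (7+1−4)·(7+1)^{4−1} = 4 · 512 = 2048
Check (6,2,1,3) → sorted (1,2,3,6): b_i ≤ 3+i ∀i, a PF.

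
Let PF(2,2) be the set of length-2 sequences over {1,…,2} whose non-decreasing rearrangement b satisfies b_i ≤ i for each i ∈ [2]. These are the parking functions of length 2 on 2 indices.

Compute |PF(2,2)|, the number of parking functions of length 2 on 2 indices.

3

#PF = (2−2+1)·(2+1)^(2−1) = 1×3 = 3 (Konheim–Weiss)
One tuple (2,1) → sorted (1,2): b_i ≤ i ∀i, a PF.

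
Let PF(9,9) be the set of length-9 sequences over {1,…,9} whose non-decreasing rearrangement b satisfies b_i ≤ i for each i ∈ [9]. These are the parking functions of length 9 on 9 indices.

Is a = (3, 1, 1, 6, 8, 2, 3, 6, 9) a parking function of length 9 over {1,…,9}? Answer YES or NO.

Order a: b = (1, 1, 2, 3, 3, 6, 6, 8, 9).
  b_1=1 ≤ 1
  b_2=1 ≤ 2
  b_3=2 ≤ 3
  b_4=3 ≤ 4
  b_5=3 ≤ 5
  b_6=6 ≤ 6
  b_7=6 ≤ 7
  b_8=8 ≤ 8
  b_9=9 ≤ 9
All bounds hold ⇒ YES

YES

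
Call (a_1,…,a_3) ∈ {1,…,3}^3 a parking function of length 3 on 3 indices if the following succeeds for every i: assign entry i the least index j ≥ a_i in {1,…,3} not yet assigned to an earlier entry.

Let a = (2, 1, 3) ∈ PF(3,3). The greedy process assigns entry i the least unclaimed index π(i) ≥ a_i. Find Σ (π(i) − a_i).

0

Σπ = 3·4/2 = 6 (π permutes [3]); Σa = 2+1+3 = 6; disp = 6−6 = 0.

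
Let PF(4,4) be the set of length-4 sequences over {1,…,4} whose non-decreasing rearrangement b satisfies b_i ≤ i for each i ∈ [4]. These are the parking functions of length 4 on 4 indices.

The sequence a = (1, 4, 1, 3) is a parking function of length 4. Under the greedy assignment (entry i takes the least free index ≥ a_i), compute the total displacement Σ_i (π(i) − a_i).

1

Σπ(i) = 1+…+4 = 10; Σa = 1+4+1+3 = 9; disp = 10−9 = 1.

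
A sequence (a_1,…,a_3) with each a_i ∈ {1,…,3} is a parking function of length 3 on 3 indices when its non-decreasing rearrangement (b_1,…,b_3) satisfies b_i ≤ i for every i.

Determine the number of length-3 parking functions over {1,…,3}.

Count = (3−3+1)·(3+1)^(3−1) = 1·16 = 16 (Konheim–Weiss)
Check (1,1,2) → sorted (1,1,2): b_i ≤ i ∀i, a PF.

16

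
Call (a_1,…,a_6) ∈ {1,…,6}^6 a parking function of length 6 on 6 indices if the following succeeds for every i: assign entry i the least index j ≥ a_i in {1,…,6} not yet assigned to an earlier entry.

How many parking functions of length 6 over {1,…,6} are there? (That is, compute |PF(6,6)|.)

16807

Count = (6−6+1)·(6+1)^(6−1) = 1·16807 = 16807 (Konheim–Weiss)
One tuple (4,2,6,2,1,2) → sorted (1,2,2,2,4,6): b_i ≤ i ∀i, a PF.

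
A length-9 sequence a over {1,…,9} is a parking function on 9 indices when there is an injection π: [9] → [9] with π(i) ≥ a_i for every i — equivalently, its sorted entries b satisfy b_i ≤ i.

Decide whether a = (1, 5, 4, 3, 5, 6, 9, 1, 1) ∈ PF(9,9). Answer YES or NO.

Sorted: b = (1, 1, 1, 3, 4, 5, 5, 6, 9).
  b_1=1 ≤ 1
  b_2=1 ≤ 2
  b_3=1 ≤ 3
  b_4=3 ≤ 4
  b_5=4 ≤ 5
  b_6=5 ≤ 6
  b_7=5 ≤ 7
  b_8=6 ≤ 8
  b_9=9 ≤ 9
All bounds hold ⇒ YES

YES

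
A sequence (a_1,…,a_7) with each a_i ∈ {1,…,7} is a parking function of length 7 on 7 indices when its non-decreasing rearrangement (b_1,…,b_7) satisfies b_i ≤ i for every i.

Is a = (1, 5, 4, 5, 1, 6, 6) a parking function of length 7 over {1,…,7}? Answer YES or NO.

Sorted: b = (1, 1, 4, 5, 5, 6, 6).
  b_1=1 ≤ 1
  b_2=1 ≤ 2
  b_3=4 > 3
  fails at i=3 ⇒ NO

NO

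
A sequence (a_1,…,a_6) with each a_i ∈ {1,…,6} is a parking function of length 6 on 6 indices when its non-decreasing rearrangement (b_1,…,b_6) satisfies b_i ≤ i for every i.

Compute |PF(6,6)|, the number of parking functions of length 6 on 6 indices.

16807

|PF(6,6)| = (6+1−6)·(6+1)^{6−1} = 1 · 16807 = 16807 [KW]
One tuple (4,2,1,2,2,5) → sorted (1,2,2,2,4,5): b_i ≤ i ∀i, a PF.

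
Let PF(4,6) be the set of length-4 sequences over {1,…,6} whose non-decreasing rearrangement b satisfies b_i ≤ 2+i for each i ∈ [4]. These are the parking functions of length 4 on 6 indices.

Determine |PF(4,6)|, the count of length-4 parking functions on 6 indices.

1029

Count = (7−4)·7^(4−1) = 3·343 = 1029 (Pollak)
One tuple (5,5,3,2) → sorted (2,3,5,5): b_i ≤ 2+i ∀i, a PF.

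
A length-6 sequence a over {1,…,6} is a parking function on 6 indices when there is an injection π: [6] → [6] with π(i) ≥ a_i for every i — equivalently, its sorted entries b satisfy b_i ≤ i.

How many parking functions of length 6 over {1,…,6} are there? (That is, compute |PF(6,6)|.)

|PF| = (6−6+1)·(6+1)^(6−1) = 1·16807 = 16807
E.g. (2,4,4,6,1,3) → sorted (1,2,3,4,4,6): b_i ≤ i ∀i, a PF.

16807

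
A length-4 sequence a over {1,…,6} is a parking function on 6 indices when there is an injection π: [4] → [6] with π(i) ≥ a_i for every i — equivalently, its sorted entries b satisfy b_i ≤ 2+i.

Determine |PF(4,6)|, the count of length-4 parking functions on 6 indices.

1029

#PF = (6+1−4)·(6+1)^{4−1} = 3×343 = 1029
Example (5,3,1,6) → sorted (1,3,5,6): b_i ≤ 2+i ∀i, a PF.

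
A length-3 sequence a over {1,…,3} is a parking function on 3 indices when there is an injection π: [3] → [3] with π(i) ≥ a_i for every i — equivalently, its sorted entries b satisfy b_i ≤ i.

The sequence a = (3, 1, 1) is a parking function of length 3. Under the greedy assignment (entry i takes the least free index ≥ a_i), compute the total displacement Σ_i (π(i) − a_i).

1

Σπ = 6 ({1..3} each once); Σa = 3+1+1 = 5; disp = 6−5 = 1.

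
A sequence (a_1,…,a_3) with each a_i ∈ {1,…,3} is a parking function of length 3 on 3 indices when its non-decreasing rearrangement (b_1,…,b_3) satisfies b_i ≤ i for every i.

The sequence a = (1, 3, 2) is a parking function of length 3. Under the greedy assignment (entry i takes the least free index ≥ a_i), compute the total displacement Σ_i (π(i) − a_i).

0

Σπ = 3·4/2 = 6 (π permutes [3]); Σa = 1+3+2 = 6; disp = 6−6 = 0.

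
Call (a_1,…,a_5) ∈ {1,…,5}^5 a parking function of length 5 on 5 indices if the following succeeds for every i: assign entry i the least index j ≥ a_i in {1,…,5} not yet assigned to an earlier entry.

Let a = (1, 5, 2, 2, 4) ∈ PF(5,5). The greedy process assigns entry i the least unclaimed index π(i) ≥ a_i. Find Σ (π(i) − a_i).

Σπ = 5·6/2 = 15 (π permutes [5]); Σa = 1+5+2+2+4 = 14; disp = 15−14 = 1.

1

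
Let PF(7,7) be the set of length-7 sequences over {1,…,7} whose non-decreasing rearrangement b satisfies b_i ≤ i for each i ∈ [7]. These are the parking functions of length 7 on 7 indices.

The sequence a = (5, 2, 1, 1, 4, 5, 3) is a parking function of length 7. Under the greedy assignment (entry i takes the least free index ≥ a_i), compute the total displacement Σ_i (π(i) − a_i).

7

Σπ = 28 ({1..7} each once); Σa = 5+2+1+1+4+5+3 = 21; disp = 28−21 = 7.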